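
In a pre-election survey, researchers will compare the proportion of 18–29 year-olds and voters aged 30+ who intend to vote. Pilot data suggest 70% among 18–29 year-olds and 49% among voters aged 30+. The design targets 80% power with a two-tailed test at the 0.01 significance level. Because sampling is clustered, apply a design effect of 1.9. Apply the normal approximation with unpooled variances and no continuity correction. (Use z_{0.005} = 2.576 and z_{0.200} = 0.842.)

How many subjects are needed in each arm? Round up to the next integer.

n = 232 per group

n = (z_{α/2} + z_β)² · [p₁(1−p₁) + p₂(1−p₂)] / (p₁ − p₂)²
  = (2.576 + 0.842)² · (0.70·0.30 + 0.49·0.51) / (0.21)²
  = (3.418)² · (0.2100 + 0.2499) / 0.0441
  = 11.6827 · 0.4599 / 0.0441
  = 121.83
Design effect: 1.9 × 121.83 = 231.48.
Round up → n = 232 per group.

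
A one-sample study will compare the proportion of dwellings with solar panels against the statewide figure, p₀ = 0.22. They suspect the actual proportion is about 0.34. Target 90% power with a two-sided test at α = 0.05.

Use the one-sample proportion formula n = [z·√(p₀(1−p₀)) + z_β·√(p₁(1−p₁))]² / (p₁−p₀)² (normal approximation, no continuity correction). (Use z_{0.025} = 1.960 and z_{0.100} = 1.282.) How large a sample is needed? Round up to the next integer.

n = 140

n = [z_{α/2}·√(p₀q₀) + z_β·√(p₁q₁)]² / (p₁ − p₀)²
  = [1.960·√(0.22·0.78) + 1.282·√(0.34·0.66)]² / (0.12)²
  = [1.960·0.4142 + 1.282·0.4737]² / 0.0144
  = [1.4192]² / 0.0144
  = 139.87
Round up → n = 140.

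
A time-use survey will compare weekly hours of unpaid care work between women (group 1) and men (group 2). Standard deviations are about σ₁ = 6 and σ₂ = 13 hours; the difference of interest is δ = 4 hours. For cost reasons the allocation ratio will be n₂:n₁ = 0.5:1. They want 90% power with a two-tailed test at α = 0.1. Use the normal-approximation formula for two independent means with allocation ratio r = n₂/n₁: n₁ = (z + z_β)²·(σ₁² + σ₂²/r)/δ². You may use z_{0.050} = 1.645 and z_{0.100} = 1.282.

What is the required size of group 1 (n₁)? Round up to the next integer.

n₁ = 201

n₁ = (z_{α/2} + z_β)² · (σ₁² + σ₂²/r) / δ²
   = (1.645 + 1.282)² · (6² + 13²/0.5) / 4²
   = 8.5673 · (36 + 338) / 16
   = 8.5673 · 374 / 16
   = 200.26
Round up → n₁ = 201; n₂ = r·n₁ = 0.5 × 201 = 101.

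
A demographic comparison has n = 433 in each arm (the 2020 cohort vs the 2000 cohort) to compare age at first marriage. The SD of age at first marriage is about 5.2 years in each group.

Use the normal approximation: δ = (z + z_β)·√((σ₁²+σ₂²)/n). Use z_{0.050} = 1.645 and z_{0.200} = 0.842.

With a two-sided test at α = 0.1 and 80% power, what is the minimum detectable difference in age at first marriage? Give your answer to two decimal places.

δ = (z_{α/2} + z_β) · √((σ₁²+σ₂²)/n)
  = (1.645 + 0.842) · √(54.08/433)
  = 2.487 · √0.1249
  = 2.487 · 0.3534
  = 0.8789

Minimum detectable difference ≈ 0.88 years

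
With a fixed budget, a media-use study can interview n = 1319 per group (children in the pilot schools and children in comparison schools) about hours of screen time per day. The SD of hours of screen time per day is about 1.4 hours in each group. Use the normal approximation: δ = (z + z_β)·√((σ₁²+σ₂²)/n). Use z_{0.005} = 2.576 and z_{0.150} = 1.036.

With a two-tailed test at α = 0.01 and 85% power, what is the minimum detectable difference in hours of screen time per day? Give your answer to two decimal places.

Minimum detectable difference ≈ 0.20 hours

δ = (z_{α/2} + z_β) · √((σ₁²+σ₂²)/n)
  = (2.576 + 1.036) · √(3.92/1319)
  = 3.612 · √0.00297
  = 3.612 · 0.0545
  = 0.1969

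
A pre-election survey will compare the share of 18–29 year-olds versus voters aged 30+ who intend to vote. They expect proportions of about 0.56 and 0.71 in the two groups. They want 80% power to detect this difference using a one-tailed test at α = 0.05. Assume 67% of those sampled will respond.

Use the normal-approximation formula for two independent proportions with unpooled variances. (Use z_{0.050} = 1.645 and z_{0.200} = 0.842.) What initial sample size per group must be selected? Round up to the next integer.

n = (z_α + z_β)² · [p₁(1−p₁) + p₂(1−p₂)] / (p₁ − p₂)²
  = (1.645 + 0.842)² · (0.56·0.44 + 0.71·0.29) / (-0.15)²
  = (2.487)² · (0.2464 + 0.2059) / 0.0225
  = 6.1852 · 0.4523 / 0.0225
  = 124.34
Adjust for 67% response: 124.34 / 0.67 = 185.58.
Round up → n = 186 per group.

n = 186 per group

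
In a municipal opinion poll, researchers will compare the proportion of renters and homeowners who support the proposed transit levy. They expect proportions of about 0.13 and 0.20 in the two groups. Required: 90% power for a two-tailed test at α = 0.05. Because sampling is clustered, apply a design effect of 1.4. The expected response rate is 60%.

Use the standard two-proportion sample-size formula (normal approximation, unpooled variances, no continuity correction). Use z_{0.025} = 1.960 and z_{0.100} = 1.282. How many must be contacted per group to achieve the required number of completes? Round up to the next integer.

n = (z_{α/2} + z_β)² · [p₁(1−p₁) + p₂(1−p₂)] / (p₁ − p₂)²
  = (1.960 + 1.282)² · (0.13·0.87 + 0.20·0.80) / (-0.07)²
  = (3.242)² · (0.1131 + 0.1600) / 0.0049
  = 10.5106 · 0.2731 / 0.0049
  = 585.80
Design effect: 1.4 × 585.80 = 820.12.
Adjust for 60% response: 820.12 / 0.60 = 1366.87.
Round up → n = 1367 per group.

n = 1367 per group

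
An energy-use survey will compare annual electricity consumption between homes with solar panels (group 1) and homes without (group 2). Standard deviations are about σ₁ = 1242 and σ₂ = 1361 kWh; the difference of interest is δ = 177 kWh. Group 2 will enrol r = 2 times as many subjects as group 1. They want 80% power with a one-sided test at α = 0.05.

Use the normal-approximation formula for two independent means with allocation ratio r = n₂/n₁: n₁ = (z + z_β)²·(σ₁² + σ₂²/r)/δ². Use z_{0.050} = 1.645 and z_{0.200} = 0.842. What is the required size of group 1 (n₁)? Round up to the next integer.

n₁ = 488

n₁ = (z_α + z_β)² · (σ₁² + σ₂²/r) / δ²
   = (1.645 + 0.842)² · (1242² + 1361²/2) / 177²
   = 6.1852 · (1542564 + 926160.5) / 31329
   = 6.1852 · 2468724.5 / 31329
   = 487.39
Round up → n₁ = 488; n₂ = r·n₁ = 2 × 488 = 976.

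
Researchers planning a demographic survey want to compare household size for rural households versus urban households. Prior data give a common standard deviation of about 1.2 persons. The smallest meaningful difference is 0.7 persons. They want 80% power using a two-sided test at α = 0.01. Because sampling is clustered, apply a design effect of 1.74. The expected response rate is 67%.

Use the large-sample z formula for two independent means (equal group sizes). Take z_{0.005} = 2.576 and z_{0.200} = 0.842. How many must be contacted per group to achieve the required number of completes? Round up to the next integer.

n = (z_{α/2} + z_β)² · (σ₁² + σ₂²) / δ²
  = (2.576 + 0.842)² · (2·1.2² = 2.88) / 0.7²
  = 11.6827 · 2.88 / 0.49
  = 68.67
Design effect: 1.74 × 68.67 = 119.48.
Adjust for 67% response: 119.48 / 0.67 = 178.33.
Round up → n = 179 per group.

n = 179 per group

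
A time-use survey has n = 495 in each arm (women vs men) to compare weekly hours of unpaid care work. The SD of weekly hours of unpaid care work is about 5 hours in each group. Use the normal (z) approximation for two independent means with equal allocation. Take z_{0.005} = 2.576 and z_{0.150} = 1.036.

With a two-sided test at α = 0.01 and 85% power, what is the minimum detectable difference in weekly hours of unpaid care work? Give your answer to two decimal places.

Minimum detectable difference ≈ 1.15 hours

δ = (z_{α/2} + z_β) · √((σ₁²+σ₂²)/n)
  = (2.576 + 1.036) · √(50/495)
  = 3.612 · √0.10101
  = 3.612 · 0.3178
  = 1.1480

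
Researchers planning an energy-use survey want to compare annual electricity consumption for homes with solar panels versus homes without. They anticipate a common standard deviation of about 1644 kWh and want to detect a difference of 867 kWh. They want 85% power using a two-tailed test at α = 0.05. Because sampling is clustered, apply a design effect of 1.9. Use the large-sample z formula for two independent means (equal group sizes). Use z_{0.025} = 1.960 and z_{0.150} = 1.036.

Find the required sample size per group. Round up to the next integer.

n = 123 per group

n = (z_{α/2} + z_β)² · (σ₁² + σ₂²) / δ²
  = (1.960 + 1.036)² · (2·1644² = 5405472) / 867²
  = 8.9760 · 5405472 / 751689
  = 64.55
Design effect: 1.9 × 64.55 = 122.64.
Round up → n = 123 per group.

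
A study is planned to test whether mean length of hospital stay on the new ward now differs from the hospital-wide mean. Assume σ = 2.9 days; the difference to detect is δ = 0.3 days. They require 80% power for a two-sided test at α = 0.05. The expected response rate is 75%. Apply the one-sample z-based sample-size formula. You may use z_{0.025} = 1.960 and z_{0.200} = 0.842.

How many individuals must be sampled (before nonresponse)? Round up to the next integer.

n = 979

n = (z_{α/2} + z_β)² · σ² / δ²
  = (1.960 + 0.842)² · 2.9² / 0.3²
  = 7.8512 · 8.41 / 0.09
  = 733.65
Adjust for 75% response: 733.65 / 0.75 = 978.20.
Round up → n = 979.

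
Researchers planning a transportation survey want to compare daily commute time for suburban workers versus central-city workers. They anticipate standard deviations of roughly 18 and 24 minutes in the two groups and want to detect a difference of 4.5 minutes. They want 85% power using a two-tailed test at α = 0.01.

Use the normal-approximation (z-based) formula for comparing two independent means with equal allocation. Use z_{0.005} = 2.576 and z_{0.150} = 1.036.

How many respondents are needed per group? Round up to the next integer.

n = (z_{α/2} + z_β)² · (σ₁² + σ₂²) / δ²
  = (2.576 + 1.036)² · (18² + 24² = 900) / 4.5²
  = 13.0465 · 900 / 20.25
  = 579.85
Round up → n = 580 per group.

n = 580 per group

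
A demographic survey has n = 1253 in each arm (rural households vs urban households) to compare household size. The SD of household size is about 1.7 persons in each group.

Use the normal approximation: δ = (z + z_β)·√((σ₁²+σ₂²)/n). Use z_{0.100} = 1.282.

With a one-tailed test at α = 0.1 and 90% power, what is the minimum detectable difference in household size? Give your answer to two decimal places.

Minimum detectable difference ≈ 0.17 persons

δ = (z_α + z_β) · √((σ₁²+σ₂²)/n)
  = (1.282 + 1.282) · √(5.78/1253)
  = 2.564 · √0.00461
  = 2.564 · 0.0679
  = 0.1741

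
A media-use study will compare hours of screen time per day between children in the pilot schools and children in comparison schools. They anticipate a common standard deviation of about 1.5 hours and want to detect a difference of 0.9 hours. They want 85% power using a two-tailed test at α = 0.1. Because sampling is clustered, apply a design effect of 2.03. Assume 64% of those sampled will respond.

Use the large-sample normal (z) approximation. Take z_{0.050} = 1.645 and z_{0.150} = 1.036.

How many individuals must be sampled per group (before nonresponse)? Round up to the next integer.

n = (z_{α/2} + z_β)² · (σ₁² + σ₂²) / δ²
  = (1.645 + 1.036)² · (2·1.5² = 4.5) / 0.9²
  = 7.1878 · 4.5 / 0.81
  = 39.93
Design effect: 2.03 × 39.93 = 81.06.
Adjust for 64% response: 81.06 / 0.64 = 126.66.
Round up → n = 127 per group.

n = 127 per group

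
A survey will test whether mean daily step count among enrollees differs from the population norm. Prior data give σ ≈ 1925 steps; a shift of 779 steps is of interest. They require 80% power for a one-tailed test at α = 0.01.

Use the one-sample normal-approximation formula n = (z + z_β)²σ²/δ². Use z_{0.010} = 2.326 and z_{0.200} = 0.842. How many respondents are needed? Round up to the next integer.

n = 62

n = (z_α + z_β)² · σ² / δ²
  = (2.326 + 0.842)² · 1925² / 779²
  = 10.0362 · 3705625 / 606841
  = 61.29
Round up → n = 62.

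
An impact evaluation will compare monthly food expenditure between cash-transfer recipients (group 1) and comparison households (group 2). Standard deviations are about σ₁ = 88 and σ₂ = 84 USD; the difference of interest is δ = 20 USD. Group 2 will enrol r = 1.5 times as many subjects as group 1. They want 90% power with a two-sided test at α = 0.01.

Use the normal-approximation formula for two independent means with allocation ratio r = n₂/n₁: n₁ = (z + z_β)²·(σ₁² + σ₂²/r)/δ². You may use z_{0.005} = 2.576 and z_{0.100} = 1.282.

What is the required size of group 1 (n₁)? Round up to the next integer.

n₁ = (z_{α/2} + z_β)² · (σ₁² + σ₂²/r) / δ²
   = (2.576 + 1.282)² · (88² + 84²/1.5) / 20²
   = 14.8842 · (7744 + 4704) / 400
   = 14.8842 · 12448 / 400
   = 463.20
Round up → n₁ = 464; n₂ = r·n₁ = 1.5 × 464 = 696.

n₁ = 464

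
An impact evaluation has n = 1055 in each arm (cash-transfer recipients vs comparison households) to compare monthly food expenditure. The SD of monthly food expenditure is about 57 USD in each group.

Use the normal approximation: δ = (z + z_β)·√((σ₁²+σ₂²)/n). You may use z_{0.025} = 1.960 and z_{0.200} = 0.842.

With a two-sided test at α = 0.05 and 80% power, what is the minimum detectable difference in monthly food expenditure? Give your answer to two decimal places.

δ = (z_{α/2} + z_β) · √((σ₁²+σ₂²)/n)
  = (1.960 + 0.842) · √(6498/1055)
  = 2.802 · √6.1592
  = 2.802 · 2.4818
  = 6.9540

Minimum detectable difference ≈ 6.95 USD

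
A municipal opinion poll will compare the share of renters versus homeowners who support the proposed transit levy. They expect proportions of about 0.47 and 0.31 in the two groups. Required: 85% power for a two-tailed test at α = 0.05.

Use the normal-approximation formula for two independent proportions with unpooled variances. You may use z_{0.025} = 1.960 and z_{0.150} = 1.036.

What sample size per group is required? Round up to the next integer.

n = (z_{α/2} + z_β)² · [p₁(1−p₁) + p₂(1−p₂)] / (p₁ − p₂)²
  = (1.960 + 1.036)² · (0.47·0.53 + 0.31·0.69) / (0.16)²
  = (2.996)² · (0.2491 + 0.2139) / 0.0256
  = 8.9760 · 0.4630 / 0.0256
  = 162.34
Round up → n = 163 per group.

n = 163 per group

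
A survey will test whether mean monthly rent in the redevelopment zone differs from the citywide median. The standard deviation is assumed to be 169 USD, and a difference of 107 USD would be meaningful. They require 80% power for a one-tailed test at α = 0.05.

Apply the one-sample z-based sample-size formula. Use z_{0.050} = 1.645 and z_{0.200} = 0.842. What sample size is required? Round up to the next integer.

n = (z_α + z_β)² · σ² / δ²
  = (1.645 + 0.842)² · 169² / 107²
  = 6.1852 · 28561 / 11449
  = 15.43
Round up → n = 16.

n = 16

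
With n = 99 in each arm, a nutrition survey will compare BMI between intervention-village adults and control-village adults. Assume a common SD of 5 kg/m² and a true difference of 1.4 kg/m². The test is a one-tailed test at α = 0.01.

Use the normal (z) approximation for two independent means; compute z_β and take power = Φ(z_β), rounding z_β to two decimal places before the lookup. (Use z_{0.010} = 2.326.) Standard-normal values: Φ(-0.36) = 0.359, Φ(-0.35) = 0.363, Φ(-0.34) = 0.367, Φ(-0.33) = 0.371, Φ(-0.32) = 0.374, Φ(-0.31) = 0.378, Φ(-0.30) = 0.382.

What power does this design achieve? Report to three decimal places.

z_β = δ·√(n/(σ₁²+σ₂²)) − z_α
    = 1.4 · √(99/50) − 2.326
    = 1.4 · 1.40712 − 2.326
    = 1.9700 − 2.326 = -0.3560 → -0.36
Power = Φ(-0.36) = 0.359.

Power ≈ 0.359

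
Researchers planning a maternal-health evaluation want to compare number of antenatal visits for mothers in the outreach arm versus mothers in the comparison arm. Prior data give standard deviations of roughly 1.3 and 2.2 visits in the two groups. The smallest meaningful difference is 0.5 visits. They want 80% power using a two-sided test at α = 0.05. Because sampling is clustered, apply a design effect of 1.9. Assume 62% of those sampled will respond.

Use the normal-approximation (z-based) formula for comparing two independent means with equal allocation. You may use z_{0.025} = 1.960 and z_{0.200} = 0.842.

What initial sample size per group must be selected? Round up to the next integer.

n = (z_{α/2} + z_β)² · (σ₁² + σ₂²) / δ²
  = (1.960 + 0.842)² · (1.3² + 2.2² = 6.53) / 0.5²
  = 7.8512 · 6.53 / 0.25
  = 205.07
Design effect: 1.9 × 205.07 = 389.64.
Adjust for 62% response: 389.64 / 0.62 = 628.45.
Round up → n = 629 per group.

n = 629 per group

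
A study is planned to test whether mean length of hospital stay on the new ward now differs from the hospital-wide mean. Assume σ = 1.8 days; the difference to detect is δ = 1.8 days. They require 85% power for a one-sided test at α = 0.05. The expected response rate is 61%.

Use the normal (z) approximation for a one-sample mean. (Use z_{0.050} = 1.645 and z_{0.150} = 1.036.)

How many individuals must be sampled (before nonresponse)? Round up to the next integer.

n = (z_α + z_β)² · σ² / δ²
  = (1.645 + 1.036)² · 1.8² / 1.8²
  = 7.1878 · 3.24 / 3.24
  = 7.19
Adjust for 61% response: 7.19 / 0.61 = 11.78.
Round up → n = 12.

n = 12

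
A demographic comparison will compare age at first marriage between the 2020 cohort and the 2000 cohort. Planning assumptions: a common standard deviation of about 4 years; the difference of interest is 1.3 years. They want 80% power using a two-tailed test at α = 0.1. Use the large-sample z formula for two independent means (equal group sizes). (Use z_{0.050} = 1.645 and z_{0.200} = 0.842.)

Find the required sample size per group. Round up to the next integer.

n = (z_{α/2} + z_β)² · (σ₁² + σ₂²) / δ²
  = (1.645 + 0.842)² · (2·4² = 32) / 1.3²
  = 6.1852 · 32 / 1.69
  = 117.12
Round up → n = 118 per group.

n = 118 per group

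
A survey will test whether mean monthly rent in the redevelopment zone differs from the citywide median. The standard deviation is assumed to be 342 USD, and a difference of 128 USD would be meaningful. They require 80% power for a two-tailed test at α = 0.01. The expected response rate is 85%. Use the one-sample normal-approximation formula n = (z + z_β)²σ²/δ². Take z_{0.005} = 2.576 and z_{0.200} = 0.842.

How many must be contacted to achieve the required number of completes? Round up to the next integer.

n = (z_{α/2} + z_β)² · σ² / δ²
  = (2.576 + 0.842)² · 342² / 128²
  = 11.6827 · 116964 / 16384
  = 83.40
Adjust for 85% response: 83.40 / 0.85 = 98.12.
Round up → n = 99.

n = 99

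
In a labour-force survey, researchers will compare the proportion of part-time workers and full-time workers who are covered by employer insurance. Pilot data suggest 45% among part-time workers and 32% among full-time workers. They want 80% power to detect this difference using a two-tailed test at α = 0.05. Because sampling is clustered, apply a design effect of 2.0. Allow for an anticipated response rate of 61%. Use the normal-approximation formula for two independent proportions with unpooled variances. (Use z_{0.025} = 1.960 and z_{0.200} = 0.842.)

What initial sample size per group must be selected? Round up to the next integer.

n = (z_{α/2} + z_β)² · [p₁(1−p₁) + p₂(1−p₂)] / (p₁ − p₂)²
  = (1.960 + 0.842)² · (0.45·0.55 + 0.32·0.68) / (0.13)²
  = (2.802)² · (0.2475 + 0.2176) / 0.0169
  = 7.8512 · 0.4651 / 0.0169
  = 216.07
Design effect: 2.0 × 216.07 = 432.14.
Adjust for 61% response: 432.14 / 0.61 = 708.43.
Round up → n = 709 per group.

n = 709 per group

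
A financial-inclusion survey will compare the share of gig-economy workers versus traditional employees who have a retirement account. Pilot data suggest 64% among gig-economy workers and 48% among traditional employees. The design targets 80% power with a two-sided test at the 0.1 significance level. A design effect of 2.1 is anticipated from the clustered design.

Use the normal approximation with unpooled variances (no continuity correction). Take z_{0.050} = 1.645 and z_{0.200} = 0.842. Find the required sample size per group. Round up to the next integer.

n = (z_{α/2} + z_β)² · [p₁(1−p₁) + p₂(1−p₂)] / (p₁ − p₂)²
  = (1.645 + 0.842)² · (0.64·0.36 + 0.48·0.52) / (0.16)²
  = (2.487)² · (0.2304 + 0.2496) / 0.0256
  = 6.1852 · 0.4800 / 0.0256
  = 115.97
Design effect: 2.1 × 115.97 = 243.54.
Round up → n = 244 per group.

n = 244 per group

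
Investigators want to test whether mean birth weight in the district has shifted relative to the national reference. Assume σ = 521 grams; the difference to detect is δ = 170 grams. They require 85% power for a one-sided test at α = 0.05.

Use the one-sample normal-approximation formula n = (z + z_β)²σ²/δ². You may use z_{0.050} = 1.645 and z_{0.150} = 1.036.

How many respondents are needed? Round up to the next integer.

n = 68

n = (z_α + z_β)² · σ² / δ²
  = (1.645 + 1.036)² · 521² / 170²
  = 7.1878 · 271441 / 28900
  = 67.51
Round up → n = 68.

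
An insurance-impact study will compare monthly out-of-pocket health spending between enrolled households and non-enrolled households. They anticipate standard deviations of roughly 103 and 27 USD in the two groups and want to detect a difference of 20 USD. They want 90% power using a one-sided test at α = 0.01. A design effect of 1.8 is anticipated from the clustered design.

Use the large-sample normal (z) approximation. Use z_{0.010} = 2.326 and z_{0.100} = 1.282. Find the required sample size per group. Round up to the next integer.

n = (z_α + z_β)² · (σ₁² + σ₂²) / δ²
  = (2.326 + 1.282)² · (103² + 27² = 11338) / 20²
  = 13.0177 · 11338 / 400
  = 368.99
Design effect: 1.8 × 368.99 = 664.17.
Round up → n = 665 per group.

n = 665 per group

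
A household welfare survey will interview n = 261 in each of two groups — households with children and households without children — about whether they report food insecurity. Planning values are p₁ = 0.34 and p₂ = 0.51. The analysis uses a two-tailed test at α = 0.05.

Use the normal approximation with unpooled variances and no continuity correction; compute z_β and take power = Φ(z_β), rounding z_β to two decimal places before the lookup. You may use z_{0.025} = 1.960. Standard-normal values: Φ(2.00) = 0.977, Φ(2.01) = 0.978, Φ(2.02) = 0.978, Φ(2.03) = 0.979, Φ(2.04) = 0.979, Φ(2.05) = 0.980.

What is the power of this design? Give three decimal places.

z_β = |p₁−p₂|·√(n/[p₁q₁+p₂q₂]) − z_{α/2}
    = 0.17 · √(261/0.4743) − 1.960
    = 0.17 · 23.4581 − 1.960
    = 3.9879 − 1.960 = 2.0279 → 2.03
Power = Φ(2.03) = 0.979.

Power ≈ 0.979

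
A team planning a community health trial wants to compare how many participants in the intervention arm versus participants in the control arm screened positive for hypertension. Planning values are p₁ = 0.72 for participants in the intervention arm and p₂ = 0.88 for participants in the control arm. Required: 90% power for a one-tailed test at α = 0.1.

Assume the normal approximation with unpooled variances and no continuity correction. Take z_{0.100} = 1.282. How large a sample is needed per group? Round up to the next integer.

n = 79 per group

n = (z_α + z_β)² · [p₁(1−p₁) + p₂(1−p₂)] / (p₁ − p₂)²
  = (1.282 + 1.282)² · (0.72·0.28 + 0.88·0.12) / (-0.16)²
  = (2.564)² · (0.2016 + 0.1056) / 0.0256
  = 6.5741 · 0.3072 / 0.0256
  = 78.89
Round up → n = 79 per group.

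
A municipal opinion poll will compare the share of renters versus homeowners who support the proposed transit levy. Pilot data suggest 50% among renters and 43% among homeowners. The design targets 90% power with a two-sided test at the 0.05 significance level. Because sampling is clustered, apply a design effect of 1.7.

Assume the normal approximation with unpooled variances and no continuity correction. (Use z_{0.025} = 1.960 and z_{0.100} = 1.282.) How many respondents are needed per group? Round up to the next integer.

n = 1806 per group

n = (z_{α/2} + z_β)² · [p₁(1−p₁) + p₂(1−p₂)] / (p₁ − p₂)²
  = (1.960 + 1.282)² · (0.50·0.50 + 0.43·0.57) / (0.07)²
  = (3.242)² · (0.2500 + 0.2451) / 0.0049
  = 10.5106 · 0.4951 / 0.0049
  = 1062.00
Design effect: 1.7 × 1062.00 = 1805.39.
Round up → n = 1806 per group.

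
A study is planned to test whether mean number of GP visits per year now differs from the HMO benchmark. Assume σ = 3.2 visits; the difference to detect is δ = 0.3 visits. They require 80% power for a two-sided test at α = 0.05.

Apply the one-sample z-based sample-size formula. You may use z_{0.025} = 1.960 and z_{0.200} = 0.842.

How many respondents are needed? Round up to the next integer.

n = 894

n = (z_{α/2} + z_β)² · σ² / δ²
  = (1.960 + 0.842)² · 3.2² / 0.3²
  = 7.8512 · 10.24 / 0.09
  = 893.29
Round up → n = 894.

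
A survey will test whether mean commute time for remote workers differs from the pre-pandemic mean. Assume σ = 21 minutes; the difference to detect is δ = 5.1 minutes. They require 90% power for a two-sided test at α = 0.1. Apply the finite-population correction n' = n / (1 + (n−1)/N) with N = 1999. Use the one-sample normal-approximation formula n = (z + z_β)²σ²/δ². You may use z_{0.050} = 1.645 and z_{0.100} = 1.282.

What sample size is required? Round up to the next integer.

n = (z_{α/2} + z_β)² · σ² / δ²
  = (1.645 + 1.282)² · 21² / 5.1²
  = 8.5673 · 441 / 26.01
  = 145.26
Finite-population correction (N = 1999): 145.26 / (1 + (145.26 − 1)/1999) = 135.48.
Round up → n = 136.

n = 136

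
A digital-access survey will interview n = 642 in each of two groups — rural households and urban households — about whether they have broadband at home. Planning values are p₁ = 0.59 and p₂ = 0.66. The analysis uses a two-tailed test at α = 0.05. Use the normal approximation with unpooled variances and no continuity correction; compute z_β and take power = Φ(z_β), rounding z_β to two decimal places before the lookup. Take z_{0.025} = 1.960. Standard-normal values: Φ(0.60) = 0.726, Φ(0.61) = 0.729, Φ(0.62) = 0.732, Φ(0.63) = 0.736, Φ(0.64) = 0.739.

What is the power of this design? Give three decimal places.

Power ≈ 0.739

z_β = |p₁−p₂|·√(n/[p₁q₁+p₂q₂]) − z_{α/2}
    = 0.07 · √(642/0.4663) − 1.960
    = 0.07 · 37.1052 − 1.960
    = 2.5974 − 1.960 = 0.6374 → 0.64
Power = Φ(0.64) = 0.739.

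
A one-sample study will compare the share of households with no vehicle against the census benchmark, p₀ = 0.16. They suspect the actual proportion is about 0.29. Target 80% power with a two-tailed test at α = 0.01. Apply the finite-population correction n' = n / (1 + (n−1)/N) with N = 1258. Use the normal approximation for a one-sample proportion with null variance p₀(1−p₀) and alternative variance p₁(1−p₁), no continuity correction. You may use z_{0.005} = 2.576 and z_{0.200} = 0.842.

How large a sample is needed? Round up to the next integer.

n = [z_{α/2}·√(p₀q₀) + z_β·√(p₁q₁)]² / (p₁ − p₀)²
  = [2.576·√(0.16·0.84) + 0.842·√(0.29·0.71)]² / (0.13)²
  = [2.576·0.3666 + 0.842·0.4538]² / 0.0169
  = [1.3264]² / 0.0169
  = 104.11
Finite-population correction (N = 1258): 104.11 / (1 + (104.11 − 1)/1258) = 96.22.
Round up → n = 97.

n = 97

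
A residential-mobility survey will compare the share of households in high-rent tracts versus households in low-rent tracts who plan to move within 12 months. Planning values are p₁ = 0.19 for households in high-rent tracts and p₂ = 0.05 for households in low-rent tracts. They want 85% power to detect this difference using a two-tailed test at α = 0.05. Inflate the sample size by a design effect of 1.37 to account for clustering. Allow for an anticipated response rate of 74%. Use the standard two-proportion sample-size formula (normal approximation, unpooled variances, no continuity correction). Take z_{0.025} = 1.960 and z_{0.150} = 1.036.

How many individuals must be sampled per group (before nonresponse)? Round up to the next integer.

n = 171 per group

n = (z_{α/2} + z_β)² · [p₁(1−p₁) + p₂(1−p₂)] / (p₁ − p₂)²
  = (1.960 + 1.036)² · (0.19·0.81 + 0.05·0.95) / (0.14)²
  = (2.996)² · (0.1539 + 0.0475) / 0.0196
  = 8.9760 · 0.2014 / 0.0196
  = 92.23
Design effect: 1.37 × 92.23 = 126.36.
Adjust for 74% response: 126.36 / 0.74 = 170.76.
Round up → n = 171 per group.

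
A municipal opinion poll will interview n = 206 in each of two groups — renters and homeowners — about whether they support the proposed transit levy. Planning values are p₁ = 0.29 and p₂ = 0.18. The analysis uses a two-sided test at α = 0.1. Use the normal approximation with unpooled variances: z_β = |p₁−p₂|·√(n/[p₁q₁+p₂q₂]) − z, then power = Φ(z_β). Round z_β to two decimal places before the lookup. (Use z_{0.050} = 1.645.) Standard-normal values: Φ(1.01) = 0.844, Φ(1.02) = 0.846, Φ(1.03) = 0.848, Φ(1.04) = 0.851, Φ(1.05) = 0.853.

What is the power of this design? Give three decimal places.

z_β = |p₁−p₂|·√(n/[p₁q₁+p₂q₂]) − z_{α/2}
    = 0.11 · √(206/0.3535) − 1.645
    = 0.11 · 24.1401 − 1.645
    = 2.6554 − 1.645 = 1.0104 → 1.01
Power = Φ(1.01) = 0.844.

Power ≈ 0.844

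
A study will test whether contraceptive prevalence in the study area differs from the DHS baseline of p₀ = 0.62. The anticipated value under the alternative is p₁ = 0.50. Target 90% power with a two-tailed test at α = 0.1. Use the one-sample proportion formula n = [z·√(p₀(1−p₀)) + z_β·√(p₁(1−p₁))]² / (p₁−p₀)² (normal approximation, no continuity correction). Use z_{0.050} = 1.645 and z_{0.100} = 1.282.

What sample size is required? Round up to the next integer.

n = 144

n = [z_{α/2}·√(p₀q₀) + z_β·√(p₁q₁)]² / (p₁ − p₀)²
  = [1.645·√(0.62·0.38) + 1.282·√(0.50·0.50)]² / (-0.12)²
  = [1.645·0.4854 + 1.282·0.5000]² / 0.0144
  = [1.4395]² / 0.0144
  = 143.89
Round up → n = 144.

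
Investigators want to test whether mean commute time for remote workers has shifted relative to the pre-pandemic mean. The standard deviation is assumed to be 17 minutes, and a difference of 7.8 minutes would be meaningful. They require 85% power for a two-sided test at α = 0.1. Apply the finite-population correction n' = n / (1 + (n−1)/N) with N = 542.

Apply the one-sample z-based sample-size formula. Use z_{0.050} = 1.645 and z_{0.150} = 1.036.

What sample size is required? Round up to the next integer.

n = 33

n = (z_{α/2} + z_β)² · σ² / δ²
  = (1.645 + 1.036)² · 17² / 7.8²
  = 7.1878 · 289 / 60.84
  = 34.14
Finite-population correction (N = 542): 34.14 / (1 + (34.14 − 1)/542) = 32.18.
Round up → n = 33.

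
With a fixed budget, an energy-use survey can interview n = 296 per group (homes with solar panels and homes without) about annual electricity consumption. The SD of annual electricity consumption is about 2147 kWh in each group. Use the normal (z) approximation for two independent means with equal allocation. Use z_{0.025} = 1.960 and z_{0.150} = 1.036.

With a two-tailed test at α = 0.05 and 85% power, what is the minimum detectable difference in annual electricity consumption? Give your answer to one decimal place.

δ = (z_{α/2} + z_β) · √((σ₁²+σ₂²)/n)
  = (1.960 + 1.036) · √(9219218/296)
  = 2.996 · √31146.0
  = 2.996 · 176.4823
  = 528.7410

Minimum detectable difference ≈ 528.7 kWh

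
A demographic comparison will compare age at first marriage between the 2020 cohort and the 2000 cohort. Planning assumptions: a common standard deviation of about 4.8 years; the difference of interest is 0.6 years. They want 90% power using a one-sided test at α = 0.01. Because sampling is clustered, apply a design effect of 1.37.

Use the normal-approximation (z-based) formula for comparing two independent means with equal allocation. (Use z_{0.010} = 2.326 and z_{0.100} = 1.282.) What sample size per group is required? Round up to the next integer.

n = 2283 per group

n = (z_α + z_β)² · (σ₁² + σ₂²) / δ²
  = (2.326 + 1.282)² · (2·4.8² = 46.08) / 0.6²
  = 13.0177 · 46.08 / 0.36
  = 1666.26
Design effect: 1.37 × 1666.26 = 2282.78.
Round up → n = 2283 per group.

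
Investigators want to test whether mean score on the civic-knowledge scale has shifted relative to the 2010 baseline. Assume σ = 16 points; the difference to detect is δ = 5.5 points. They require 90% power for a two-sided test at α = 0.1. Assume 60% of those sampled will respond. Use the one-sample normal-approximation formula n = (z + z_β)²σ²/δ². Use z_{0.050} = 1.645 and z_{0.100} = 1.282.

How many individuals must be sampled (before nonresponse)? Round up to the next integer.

n = 121

n = (z_{α/2} + z_β)² · σ² / δ²
  = (1.645 + 1.282)² · 16² / 5.5²
  = 8.5673 · 256 / 30.25
  = 72.50
Adjust for 60% response: 72.50 / 0.60 = 120.84.
Round up → n = 121.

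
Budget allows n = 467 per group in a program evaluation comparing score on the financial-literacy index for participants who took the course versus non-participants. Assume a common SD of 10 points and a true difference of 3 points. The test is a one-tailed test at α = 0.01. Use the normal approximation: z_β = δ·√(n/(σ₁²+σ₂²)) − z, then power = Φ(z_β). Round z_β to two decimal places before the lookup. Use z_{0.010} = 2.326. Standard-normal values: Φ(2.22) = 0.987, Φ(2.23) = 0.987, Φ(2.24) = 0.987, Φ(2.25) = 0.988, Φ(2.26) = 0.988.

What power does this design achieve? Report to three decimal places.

Power ≈ 0.988

z_β = δ·√(n/(σ₁²+σ₂²)) − z_α
    = 3 · √(467/200) − 2.326
    = 3 · 1.52807 − 2.326
    = 4.5842 − 2.326 = 2.2582 → 2.26
Power = Φ(2.26) = 0.988.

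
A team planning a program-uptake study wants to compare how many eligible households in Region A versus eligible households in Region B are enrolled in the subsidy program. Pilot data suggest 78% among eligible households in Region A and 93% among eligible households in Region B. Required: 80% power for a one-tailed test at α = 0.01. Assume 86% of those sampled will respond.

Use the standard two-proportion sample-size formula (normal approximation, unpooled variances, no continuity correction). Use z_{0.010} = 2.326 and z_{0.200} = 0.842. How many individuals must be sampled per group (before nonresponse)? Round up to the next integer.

n = (z_α + z_β)² · [p₁(1−p₁) + p₂(1−p₂)] / (p₁ − p₂)²
  = (2.326 + 0.842)² · (0.78·0.22 + 0.93·0.07) / (-0.15)²
  = (3.168)² · (0.1716 + 0.0651) / 0.0225
  = 10.0362 · 0.2367 / 0.0225
  = 105.58
Adjust for 86% response: 105.58 / 0.86 = 122.77.
Round up → n = 123 per group.

n = 123 per group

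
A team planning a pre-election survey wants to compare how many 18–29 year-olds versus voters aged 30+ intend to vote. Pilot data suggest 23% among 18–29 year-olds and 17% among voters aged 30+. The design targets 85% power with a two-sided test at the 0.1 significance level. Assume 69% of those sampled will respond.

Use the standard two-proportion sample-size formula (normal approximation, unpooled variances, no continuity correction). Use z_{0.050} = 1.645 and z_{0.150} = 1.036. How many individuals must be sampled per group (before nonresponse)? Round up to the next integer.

n = (z_{α/2} + z_β)² · [p₁(1−p₁) + p₂(1−p₂)] / (p₁ − p₂)²
  = (1.645 + 1.036)² · (0.23·0.77 + 0.17·0.83) / (0.06)²
  = (2.681)² · (0.1771 + 0.1411) / 0.0036
  = 7.1878 · 0.3182 / 0.0036
  = 635.32
Adjust for 69% response: 635.32 / 0.69 = 920.75.
Round up → n = 921 per group.

n = 921 per group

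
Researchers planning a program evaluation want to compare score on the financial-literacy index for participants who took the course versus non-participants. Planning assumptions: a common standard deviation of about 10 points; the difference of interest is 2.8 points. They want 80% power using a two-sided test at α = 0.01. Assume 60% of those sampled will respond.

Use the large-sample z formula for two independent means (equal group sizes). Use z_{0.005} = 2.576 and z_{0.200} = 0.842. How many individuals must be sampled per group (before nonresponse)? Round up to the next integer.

n = 497 per group

n = (z_{α/2} + z_β)² · (σ₁² + σ₂²) / δ²
  = (2.576 + 0.842)² · (2·10² = 200) / 2.8²
  = 11.6827 · 200 / 7.84
  = 298.03
Adjust for 60% response: 298.03 / 0.60 = 496.71.
Round up → n = 497 per group.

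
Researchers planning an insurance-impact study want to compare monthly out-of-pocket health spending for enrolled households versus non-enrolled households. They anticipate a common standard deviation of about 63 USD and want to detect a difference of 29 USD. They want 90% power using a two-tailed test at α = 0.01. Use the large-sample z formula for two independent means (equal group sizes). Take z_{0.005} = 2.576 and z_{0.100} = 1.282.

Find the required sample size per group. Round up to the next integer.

n = (z_{α/2} + z_β)² · (σ₁² + σ₂²) / δ²
  = (2.576 + 1.282)² · (2·63² = 7938) / 29²
  = 14.8842 · 7938 / 841
  = 140.49
Round up → n = 141 per group.

n = 141 per group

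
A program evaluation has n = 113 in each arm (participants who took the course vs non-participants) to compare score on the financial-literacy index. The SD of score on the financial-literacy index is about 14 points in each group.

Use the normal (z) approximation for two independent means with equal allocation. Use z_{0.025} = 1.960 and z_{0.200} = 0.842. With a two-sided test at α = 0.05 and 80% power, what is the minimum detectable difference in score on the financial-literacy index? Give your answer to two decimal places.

Minimum detectable difference ≈ 5.22 points

δ = (z_{α/2} + z_β) · √((σ₁²+σ₂²)/n)
  = (1.960 + 0.842) · √(392/113)
  = 2.802 · √3.469
  = 2.802 · 1.8625
  = 5.2188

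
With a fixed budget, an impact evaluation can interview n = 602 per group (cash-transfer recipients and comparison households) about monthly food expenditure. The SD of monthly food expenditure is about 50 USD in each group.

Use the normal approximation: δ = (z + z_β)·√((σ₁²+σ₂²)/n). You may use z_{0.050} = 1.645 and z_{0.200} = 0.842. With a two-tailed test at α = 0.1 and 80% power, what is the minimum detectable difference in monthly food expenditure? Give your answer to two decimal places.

δ = (z_{α/2} + z_β) · √((σ₁²+σ₂²)/n)
  = (1.645 + 0.842) · √(5000/602)
  = 2.487 · √8.3056
  = 2.487 · 2.8820
  = 7.1674

Minimum detectable difference ≈ 7.17 USD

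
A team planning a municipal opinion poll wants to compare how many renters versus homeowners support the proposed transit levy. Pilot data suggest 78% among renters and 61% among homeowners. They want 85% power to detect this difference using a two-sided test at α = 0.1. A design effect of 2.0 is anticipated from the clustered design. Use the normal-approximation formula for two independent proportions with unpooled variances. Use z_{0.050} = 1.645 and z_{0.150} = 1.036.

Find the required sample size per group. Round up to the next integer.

n = 204 per group

n = (z_{α/2} + z_β)² · [p₁(1−p₁) + p₂(1−p₂)] / (p₁ − p₂)²
  = (1.645 + 1.036)² · (0.78·0.22 + 0.61·0.39) / (0.17)²
  = (2.681)² · (0.1716 + 0.2379) / 0.0289
  = 7.1878 · 0.4095 / 0.0289
  = 101.85
Design effect: 2.0 × 101.85 = 203.69.
Round up → n = 204 per group.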